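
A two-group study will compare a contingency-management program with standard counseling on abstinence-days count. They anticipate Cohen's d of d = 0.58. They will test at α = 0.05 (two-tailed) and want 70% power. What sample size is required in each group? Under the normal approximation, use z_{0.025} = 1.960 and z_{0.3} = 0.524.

For two independent groups with equal n: n = 2·((z_{α/2} + z_β) / d)².
z_{α/2} + z_β = 1.960 + 0.524 = 2.484.
n = 2 × (2.484 / 0.58)² = 2 × 4.283² = 2 × 18.34 = 36.7.
Round up to the next whole participant.

n = 37 per group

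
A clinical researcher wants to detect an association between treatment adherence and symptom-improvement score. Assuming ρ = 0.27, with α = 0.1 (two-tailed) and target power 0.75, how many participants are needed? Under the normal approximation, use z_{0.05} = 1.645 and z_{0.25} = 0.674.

Fisher's z: C = ½·ln((1+r)/(1−r)) = ½·ln(1.7397) = 0.2769.
n = ((z_{α/2} + z_β)/C)² + 3.
(1.645 + 0.674) / 0.2769 = 2.319 / 0.2769 = 8.375.
n = 8.375² + 3 = 70.14 + 3 = 73.1.
Round up.

n = 74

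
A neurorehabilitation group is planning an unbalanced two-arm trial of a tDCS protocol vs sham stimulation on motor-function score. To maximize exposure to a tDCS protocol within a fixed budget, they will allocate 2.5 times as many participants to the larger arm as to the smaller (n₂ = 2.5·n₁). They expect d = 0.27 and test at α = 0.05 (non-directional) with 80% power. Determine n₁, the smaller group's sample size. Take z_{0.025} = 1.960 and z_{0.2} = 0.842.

With allocation ratio k = n₂/n₁ = 2.5, Var(x̄₁−x̄₂) = σ²(1/n₁ + 1/(k·n₁)) = σ²·(k+1)/(k·n₁).
So n₁ = (1 + 1/k)·((z_{α/2} + z_β)/d)² = 1.400 × (2.802/0.27)².
n₁ = 1.400 × 107.70 = 150.8.
Round up: n₁ = 151, giving n₂ = ⌈2.5 × 151⌉ = ⌈377.5⌉ = 378.

n₁ = 151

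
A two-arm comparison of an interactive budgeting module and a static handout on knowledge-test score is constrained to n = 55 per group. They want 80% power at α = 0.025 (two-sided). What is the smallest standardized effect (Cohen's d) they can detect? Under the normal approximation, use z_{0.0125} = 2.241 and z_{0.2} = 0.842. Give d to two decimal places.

d_min ≈ 0.59

For two independent groups of n = 55 each: d_min = (z_{α/2} + z_β)·√(2/n).
z-sum = 2.241 + 0.842 = 3.083.
d_min = 3.083 × √(2/55) = 3.083 × 0.1907 = 0.588.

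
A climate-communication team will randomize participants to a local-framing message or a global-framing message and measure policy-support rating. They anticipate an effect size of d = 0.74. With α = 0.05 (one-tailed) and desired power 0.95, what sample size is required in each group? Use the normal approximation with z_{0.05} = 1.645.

For two independent groups with equal n: n = 2·((z_{α} + z_β) / d)².
z_{α} + z_β = 1.645 + 1.645 = 3.290.
n = 2 × (3.290 / 0.74)² = 2 × 4.446² = 2 × 19.77 = 39.5.
Round up to the next whole participant.

n = 40 per group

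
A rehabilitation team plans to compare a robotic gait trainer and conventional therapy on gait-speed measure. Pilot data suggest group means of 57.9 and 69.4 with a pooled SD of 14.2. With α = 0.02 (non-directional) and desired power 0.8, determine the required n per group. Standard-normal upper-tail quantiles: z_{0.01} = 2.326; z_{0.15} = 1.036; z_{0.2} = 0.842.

n = 31 per group

Cohen's d = |M₁ − M₂| / SD_pooled = |57.9 − 69.4| / 14.2 = 11.5 / 14.2 = 0.810.
For two independent groups with equal n: n = 2·((z_{α/2} + z_β) / d)².
z_{α/2} + z_β = 2.326 + 0.842 = 3.168.
n = 2 × (3.168 / 0.810)² = 2 × 3.911² = 2 × 15.30 = 30.6.
Round up to the next whole participant.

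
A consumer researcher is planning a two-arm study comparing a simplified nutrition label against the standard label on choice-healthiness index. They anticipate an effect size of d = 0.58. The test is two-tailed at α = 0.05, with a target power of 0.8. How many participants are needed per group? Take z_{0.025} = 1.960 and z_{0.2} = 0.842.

For two independent groups with equal n: n = 2·((z_{α/2} + z_β) / d)².
z_{α/2} + z_β = 1.960 + 0.842 = 2.802.
n = 2 × (2.802 / 0.58)² = 2 × 4.831² = 2 × 23.34 = 46.7.
Round up to the next whole participant.

n = 47 per group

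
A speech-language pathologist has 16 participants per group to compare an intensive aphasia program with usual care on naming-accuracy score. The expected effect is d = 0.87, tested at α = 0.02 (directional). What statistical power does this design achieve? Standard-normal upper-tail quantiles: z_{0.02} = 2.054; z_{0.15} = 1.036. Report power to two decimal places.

power ≈ 0.66

For two equal groups, power = Φ(d·√(n/2) − z_{α}).
d·√(n/2) = 0.87 × √(16/2) = 0.87 × 2.828 = 2.461.
z_β = 2.461 − 2.054 = 0.407.
Power = Φ(0.407) = 0.658.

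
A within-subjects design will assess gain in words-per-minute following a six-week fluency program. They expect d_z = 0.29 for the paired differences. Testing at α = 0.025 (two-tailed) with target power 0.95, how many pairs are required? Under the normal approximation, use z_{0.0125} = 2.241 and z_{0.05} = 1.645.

For a paired (one-sample on differences) test: n = ((z_{α/2} + z_β) / d)².
z_{α/2} + z_β = 2.241 + 1.645 = 3.886.
n = (3.886 / 0.29)² = 13.400² = 179.56.
Round up.

n = 180 pairs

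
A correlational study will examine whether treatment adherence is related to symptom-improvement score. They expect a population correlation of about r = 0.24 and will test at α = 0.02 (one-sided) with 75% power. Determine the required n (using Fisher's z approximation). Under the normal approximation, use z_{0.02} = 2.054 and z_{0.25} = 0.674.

n = 128

Fisher's z: C = ½·ln((1+r)/(1−r)) = ½·ln(1.6316) = 0.2448.
n = ((z_{α} + z_β)/C)² + 3.
(2.054 + 0.674) / 0.2448 = 2.728 / 0.2448 = 11.144.
n = 11.144² + 3 = 124.18 + 3 = 127.2.
Round up.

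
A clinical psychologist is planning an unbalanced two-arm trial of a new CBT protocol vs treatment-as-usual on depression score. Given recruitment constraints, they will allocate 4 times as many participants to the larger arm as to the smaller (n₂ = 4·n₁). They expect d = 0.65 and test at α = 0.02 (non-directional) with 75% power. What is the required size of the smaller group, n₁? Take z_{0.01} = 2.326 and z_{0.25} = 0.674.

With allocation ratio k = n₂/n₁ = 4, Var(x̄₁−x̄₂) = σ²(1/n₁ + 1/(k·n₁)) = σ²·(k+1)/(k·n₁).
So n₁ = (1 + 1/k)·((z_{α/2} + z_β)/d)² = 1.250 × (3.000/0.65)².
n₁ = 1.250 × 21.30 = 26.6.
Round up: n₁ = 27, giving n₂ = 4 × 27 = 108.

n₁ = 27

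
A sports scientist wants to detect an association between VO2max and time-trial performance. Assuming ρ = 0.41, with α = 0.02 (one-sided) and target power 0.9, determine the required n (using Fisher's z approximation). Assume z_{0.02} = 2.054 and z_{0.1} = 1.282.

n = 62

Fisher's z: C = ½·ln((1+r)/(1−r)) = ½·ln(2.3898) = 0.4356.
n = ((z_{α} + z_β)/C)² + 3.
(2.054 + 1.282) / 0.4356 = 3.336 / 0.4356 = 7.658.
n = 7.658² + 3 = 58.65 + 3 = 61.7.
Round up.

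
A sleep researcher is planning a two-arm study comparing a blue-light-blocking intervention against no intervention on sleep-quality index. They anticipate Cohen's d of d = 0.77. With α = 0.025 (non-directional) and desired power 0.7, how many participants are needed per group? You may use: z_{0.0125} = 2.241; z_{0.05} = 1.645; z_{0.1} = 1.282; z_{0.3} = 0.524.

For two independent groups with equal n: n = 2·((z_{α/2} + z_β) / d)².
z_{α/2} + z_β = 2.241 + 0.524 = 2.765.
n = 2 × (2.765 / 0.77)² = 2 × 3.591² = 2 × 12.89 = 25.8.
Round up to the next whole participant.

n = 26 per group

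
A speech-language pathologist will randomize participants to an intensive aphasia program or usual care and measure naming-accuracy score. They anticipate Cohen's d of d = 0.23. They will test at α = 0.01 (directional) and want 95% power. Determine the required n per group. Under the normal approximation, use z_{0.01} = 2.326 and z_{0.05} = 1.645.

For two independent groups with equal n: n = 2·((z_{α} + z_β) / d)².
z_{α} + z_β = 2.326 + 1.645 = 3.971.
n = 2 × (3.971 / 0.23)² = 2 × 17.265² = 2 × 298.09 = 596.2.
Round up to the next whole participant.

n = 597 per group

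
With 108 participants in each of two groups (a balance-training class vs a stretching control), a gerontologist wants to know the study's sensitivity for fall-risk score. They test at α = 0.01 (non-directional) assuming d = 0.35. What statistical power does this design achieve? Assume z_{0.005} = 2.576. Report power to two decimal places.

power ≈ 0.50

For two equal groups, power = Φ(d·√(n/2) − z_{α/2}).
d·√(n/2) = 0.35 × √(108/2) = 0.35 × 7.348 = 2.572.
z_β = 2.572 − 2.576 = -0.004.
Power = Φ(-0.004) = 0.498.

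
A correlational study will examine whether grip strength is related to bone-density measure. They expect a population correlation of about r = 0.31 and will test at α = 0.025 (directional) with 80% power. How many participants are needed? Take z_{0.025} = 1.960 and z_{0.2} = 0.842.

n = 80

Fisher's z: C = ½·ln((1+r)/(1−r)) = ½·ln(1.8986) = 0.3205.
n = ((z_{α} + z_β)/C)² + 3.
(1.960 + 0.842) / 0.3205 = 2.802 / 0.3205 = 8.743.
n = 8.743² + 3 = 76.43 + 3 = 79.4.
Round up.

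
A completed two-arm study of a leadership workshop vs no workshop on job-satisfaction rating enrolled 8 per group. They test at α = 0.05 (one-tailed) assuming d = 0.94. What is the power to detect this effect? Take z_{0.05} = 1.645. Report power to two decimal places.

power ≈ 0.59

For two equal groups, power = Φ(d·√(n/2) − z_{α}).
d·√(n/2) = 0.94 × √(8/2) = 0.94 × 2.000 = 1.880.
z_β = 1.880 − 1.645 = 0.235.
Power = Φ(0.235) = 0.593.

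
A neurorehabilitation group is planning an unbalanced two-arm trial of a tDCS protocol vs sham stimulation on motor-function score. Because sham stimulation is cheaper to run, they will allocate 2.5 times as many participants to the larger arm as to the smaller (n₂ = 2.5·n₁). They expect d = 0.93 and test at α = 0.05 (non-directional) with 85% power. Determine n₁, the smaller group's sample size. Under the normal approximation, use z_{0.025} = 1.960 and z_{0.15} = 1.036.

n₁ = 15

With allocation ratio k = n₂/n₁ = 2.5, Var(x̄₁−x̄₂) = σ²(1/n₁ + 1/(k·n₁)) = σ²·(k+1)/(k·n₁).
So n₁ = (1 + 1/k)·((z_{α/2} + z_β)/d)² = 1.400 × (2.996/0.93)².
n₁ = 1.400 × 10.38 = 14.5.
Round up: n₁ = 15, giving n₂ = ⌈2.5 × 15⌉ = ⌈37.5⌉ = 38.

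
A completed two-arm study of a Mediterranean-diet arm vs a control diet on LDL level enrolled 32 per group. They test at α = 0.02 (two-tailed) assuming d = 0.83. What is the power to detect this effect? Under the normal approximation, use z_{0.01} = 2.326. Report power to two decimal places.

For two equal groups, power = Φ(d·√(n/2) − z_{α/2}).
d·√(n/2) = 0.83 × √(32/2) = 0.83 × 4.000 = 3.320.
z_β = 3.320 − 2.326 = 0.994.
Power = Φ(0.994) = 0.840.

power ≈ 0.84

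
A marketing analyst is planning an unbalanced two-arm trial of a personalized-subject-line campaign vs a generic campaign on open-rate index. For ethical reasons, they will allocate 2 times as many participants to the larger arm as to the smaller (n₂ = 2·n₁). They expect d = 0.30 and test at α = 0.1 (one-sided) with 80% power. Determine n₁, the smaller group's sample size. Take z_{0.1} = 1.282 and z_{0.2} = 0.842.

With allocation ratio k = n₂/n₁ = 2, Var(x̄₁−x̄₂) = σ²(1/n₁ + 1/(k·n₁)) = σ²·(k+1)/(k·n₁).
So n₁ = (1 + 1/k)·((z_{α} + z_β)/d)² = 1.500 × (2.124/0.30)².
n₁ = 1.500 × 50.13 = 75.2.
Round up: n₁ = 76, giving n₂ = 2 × 76 = 152.

n₁ = 76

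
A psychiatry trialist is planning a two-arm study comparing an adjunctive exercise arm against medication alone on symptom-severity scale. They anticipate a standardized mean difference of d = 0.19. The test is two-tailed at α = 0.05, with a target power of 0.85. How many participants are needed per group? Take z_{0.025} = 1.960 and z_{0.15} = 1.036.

For two independent groups with equal n: n = 2·((z_{α/2} + z_β) / d)².
z_{α/2} + z_β = 1.960 + 1.036 = 2.996.
n = 2 × (2.996 / 0.19)² = 2 × 15.768² = 2 × 248.64 = 497.3.
Round up to the next whole participant.

n = 498 per group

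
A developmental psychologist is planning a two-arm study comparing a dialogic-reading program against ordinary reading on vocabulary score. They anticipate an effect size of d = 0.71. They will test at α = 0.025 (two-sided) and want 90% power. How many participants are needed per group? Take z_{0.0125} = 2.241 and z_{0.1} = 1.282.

n = 50 per group

For two independent groups with equal n: n = 2·((z_{α/2} + z_β) / d)².
z_{α/2} + z_β = 2.241 + 1.282 = 3.523.
n = 2 × (3.523 / 0.71)² = 2 × 4.962² = 2 × 24.62 = 49.2.
Round up to the next whole participant.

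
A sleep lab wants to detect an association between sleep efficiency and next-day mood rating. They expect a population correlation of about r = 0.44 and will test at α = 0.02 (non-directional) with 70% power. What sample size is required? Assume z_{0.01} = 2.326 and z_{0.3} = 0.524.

n = 40

Fisher's z: C = ½·ln((1+r)/(1−r)) = ½·ln(2.5714) = 0.4722.
n = ((z_{α/2} + z_β)/C)² + 3.
(2.326 + 0.524) / 0.4722 = 2.850 / 0.4722 = 6.036.
n = 6.036² + 3 = 36.43 + 3 = 39.4.
Round up.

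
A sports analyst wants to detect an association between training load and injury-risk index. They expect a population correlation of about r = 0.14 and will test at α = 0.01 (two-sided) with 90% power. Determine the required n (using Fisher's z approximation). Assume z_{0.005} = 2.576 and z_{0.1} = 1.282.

Fisher's z: C = ½·ln((1+r)/(1−r)) = ½·ln(1.3256) = 0.1409.
n = ((z_{α/2} + z_β)/C)² + 3.
(2.576 + 1.282) / 0.1409 = 3.858 / 0.1409 = 27.381.
n = 27.381² + 3 = 749.73 + 3 = 752.7.
Round up.

n = 753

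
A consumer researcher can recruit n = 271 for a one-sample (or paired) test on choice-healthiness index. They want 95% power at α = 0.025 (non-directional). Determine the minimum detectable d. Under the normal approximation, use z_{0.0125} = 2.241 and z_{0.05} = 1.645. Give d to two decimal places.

For a single sample (or paired design) of n = 271: d_min = (z_{α/2} + z_β)/√n.
z-sum = 2.241 + 1.645 = 3.886.
d_min = 3.886 / √271 = 3.886 / 16.462 = 0.236.

d_min ≈ 0.24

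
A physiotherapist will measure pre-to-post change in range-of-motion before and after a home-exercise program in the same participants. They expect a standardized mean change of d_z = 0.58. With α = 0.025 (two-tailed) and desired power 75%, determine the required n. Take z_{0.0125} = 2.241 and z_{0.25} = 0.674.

n = 26 pairs

For a paired (one-sample on differences) test: n = ((z_{α/2} + z_β) / d)².
z_{α/2} + z_β = 2.241 + 0.674 = 2.915.
n = (2.915 / 0.58)² = 5.026² = 25.26.
Round up.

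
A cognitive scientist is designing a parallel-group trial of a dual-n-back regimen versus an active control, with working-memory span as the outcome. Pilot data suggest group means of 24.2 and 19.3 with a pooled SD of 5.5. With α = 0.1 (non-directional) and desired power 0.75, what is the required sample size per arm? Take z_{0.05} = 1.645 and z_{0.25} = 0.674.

Cohen's d = |M₁ − M₂| / SD_pooled = |24.2 − 19.3| / 5.5 = 4.9 / 5.5 = 0.891.
For two independent groups with equal n: n = 2·((z_{α/2} + z_β) / d)².
z_{α/2} + z_β = 1.645 + 0.674 = 2.319.
n = 2 × (2.319 / 0.891)² = 2 × 2.603² = 2 × 6.77 = 13.5.
Round up to the next whole participant.

n = 14 per group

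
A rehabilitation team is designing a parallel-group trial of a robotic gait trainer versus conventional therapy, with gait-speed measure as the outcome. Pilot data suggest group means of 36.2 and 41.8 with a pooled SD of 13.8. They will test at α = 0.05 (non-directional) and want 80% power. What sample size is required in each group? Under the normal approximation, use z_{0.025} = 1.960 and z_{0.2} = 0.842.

n = 96 per group

Cohen's d = |M₁ − M₂| / SD_pooled = |36.2 − 41.8| / 13.8 = 5.6 / 13.8 = 0.406.
For two independent groups with equal n: n = 2·((z_{α/2} + z_β) / d)².
z_{α/2} + z_β = 1.960 + 0.842 = 2.802.
n = 2 × (2.802 / 0.406)² = 2 × 6.901² = 2 × 47.63 = 95.3.
Round up to the next whole participant.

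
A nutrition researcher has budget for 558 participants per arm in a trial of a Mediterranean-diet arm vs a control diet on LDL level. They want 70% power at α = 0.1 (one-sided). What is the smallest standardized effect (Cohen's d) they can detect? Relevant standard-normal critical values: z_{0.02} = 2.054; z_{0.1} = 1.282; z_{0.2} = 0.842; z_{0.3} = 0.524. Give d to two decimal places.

d_min ≈ 0.11

For two independent groups of n = 558 each: d_min = (z_{α} + z_β)·√(2/n).
z-sum = 1.282 + 0.524 = 1.806.
d_min = 1.806 × √(2/558) = 1.806 × 0.0599 = 0.108.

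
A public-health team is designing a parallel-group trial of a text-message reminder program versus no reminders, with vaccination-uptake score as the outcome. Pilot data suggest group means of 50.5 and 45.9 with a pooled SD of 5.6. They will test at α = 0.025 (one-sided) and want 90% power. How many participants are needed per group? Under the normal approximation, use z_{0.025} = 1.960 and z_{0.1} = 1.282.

Cohen's d = |M₁ − M₂| / SD_pooled = |50.5 − 45.9| / 5.6 = 4.6 / 5.6 = 0.821.
For two independent groups with equal n: n = 2·((z_{α} + z_β) / d)².
z_{α} + z_β = 1.960 + 1.282 = 3.242.
n = 2 × (3.242 / 0.821)² = 2 × 3.949² = 2 × 15.59 = 31.2.
Round up to the next whole participant.

n = 32 per group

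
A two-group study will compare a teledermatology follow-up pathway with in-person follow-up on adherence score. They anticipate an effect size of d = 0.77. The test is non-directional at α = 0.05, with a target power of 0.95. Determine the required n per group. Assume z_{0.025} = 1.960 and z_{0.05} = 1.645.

For two independent groups with equal n: n = 2·((z_{α/2} + z_β) / d)².
z_{α/2} + z_β = 1.960 + 1.645 = 3.605.
n = 2 × (3.605 / 0.77)² = 2 × 4.682² = 2 × 21.92 = 43.8.
Round up to the next whole participant.

n = 44 per group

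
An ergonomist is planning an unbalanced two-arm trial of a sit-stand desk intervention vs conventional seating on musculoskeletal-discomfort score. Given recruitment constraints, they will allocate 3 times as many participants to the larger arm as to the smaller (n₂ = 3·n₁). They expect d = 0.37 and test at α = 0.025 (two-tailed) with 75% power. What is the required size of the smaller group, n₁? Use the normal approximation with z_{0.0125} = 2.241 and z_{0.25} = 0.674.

With allocation ratio k = n₂/n₁ = 3, Var(x̄₁−x̄₂) = σ²(1/n₁ + 1/(k·n₁)) = σ²·(k+1)/(k·n₁).
So n₁ = (1 + 1/k)·((z_{α/2} + z_β)/d)² = 1.333 × (2.915/0.37)².
n₁ = 1.333 × 62.07 = 82.8.
Round up: n₁ = 83, giving n₂ = 3 × 83 = 249.

n₁ = 83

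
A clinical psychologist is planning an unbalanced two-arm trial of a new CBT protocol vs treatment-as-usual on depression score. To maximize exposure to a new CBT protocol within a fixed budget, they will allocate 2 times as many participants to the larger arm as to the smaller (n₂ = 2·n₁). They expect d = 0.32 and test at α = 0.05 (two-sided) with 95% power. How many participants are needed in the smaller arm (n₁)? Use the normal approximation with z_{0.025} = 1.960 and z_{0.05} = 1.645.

With allocation ratio k = n₂/n₁ = 2, Var(x̄₁−x̄₂) = σ²(1/n₁ + 1/(k·n₁)) = σ²·(k+1)/(k·n₁).
So n₁ = (1 + 1/k)·((z_{α/2} + z_β)/d)² = 1.500 × (3.605/0.32)².
n₁ = 1.500 × 126.91 = 190.4.
Round up: n₁ = 191, giving n₂ = 2 × 191 = 382.

n₁ = 191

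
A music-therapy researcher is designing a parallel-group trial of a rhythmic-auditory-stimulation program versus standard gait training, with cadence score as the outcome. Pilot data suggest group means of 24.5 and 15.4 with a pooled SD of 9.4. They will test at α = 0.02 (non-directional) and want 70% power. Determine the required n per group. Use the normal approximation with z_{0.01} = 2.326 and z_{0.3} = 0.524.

Cohen's d = |M₁ − M₂| / SD_pooled = |24.5 − 15.4| / 9.4 = 9.1 / 9.4 = 0.968.
For two independent groups with equal n: n = 2·((z_{α/2} + z_β) / d)².
z_{α/2} + z_β = 2.326 + 0.524 = 2.850.
n = 2 × (2.850 / 0.968)² = 2 × 2.944² = 2 × 8.67 = 17.3.
Round up to the next whole participant.

n = 18 per group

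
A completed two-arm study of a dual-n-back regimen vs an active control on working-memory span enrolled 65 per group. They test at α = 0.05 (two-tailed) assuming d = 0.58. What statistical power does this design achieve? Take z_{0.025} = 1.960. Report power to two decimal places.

For two equal groups, power = Φ(d·√(n/2) − z_{α/2}).
d·√(n/2) = 0.58 × √(65/2) = 0.58 × 5.701 = 3.307.
z_β = 3.307 − 1.960 = 1.347.
Power = Φ(1.347) = 0.911.

power ≈ 0.91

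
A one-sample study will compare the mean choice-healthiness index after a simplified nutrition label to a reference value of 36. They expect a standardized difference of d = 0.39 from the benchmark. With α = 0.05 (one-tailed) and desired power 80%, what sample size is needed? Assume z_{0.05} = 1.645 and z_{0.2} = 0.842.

n = 41

For a one-sample test: n = ((z_{α} + z_β) / d)².
z_{α} + z_β = 1.645 + 0.842 = 2.487.
n = (2.487 / 0.39)² = 6.377² = 40.67.
Round up.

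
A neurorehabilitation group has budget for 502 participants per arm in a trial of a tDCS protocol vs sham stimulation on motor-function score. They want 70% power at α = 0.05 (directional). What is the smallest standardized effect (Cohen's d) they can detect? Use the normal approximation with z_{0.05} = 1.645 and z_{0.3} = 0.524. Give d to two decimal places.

For two independent groups of n = 502 each: d_min = (z_{α} + z_β)·√(2/n).
z-sum = 1.645 + 0.524 = 2.169.
d_min = 2.169 × √(2/502) = 2.169 × 0.0631 = 0.137.

d_min ≈ 0.14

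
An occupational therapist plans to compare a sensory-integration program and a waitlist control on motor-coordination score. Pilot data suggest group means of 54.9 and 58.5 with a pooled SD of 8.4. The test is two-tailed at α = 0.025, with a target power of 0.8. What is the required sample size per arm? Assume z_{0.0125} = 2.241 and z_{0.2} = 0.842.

Cohen's d = |M₁ − M₂| / SD_pooled = |54.9 − 58.5| / 8.4 = 3.6 / 8.4 = 0.429.
For two independent groups with equal n: n = 2·((z_{α/2} + z_β) / d)².
z_{α/2} + z_β = 2.241 + 0.842 = 3.083.
n = 2 × (3.083 / 0.429)² = 2 × 7.186² = 2 × 51.65 = 103.3.
Round up to the next whole participant.

n = 104 per group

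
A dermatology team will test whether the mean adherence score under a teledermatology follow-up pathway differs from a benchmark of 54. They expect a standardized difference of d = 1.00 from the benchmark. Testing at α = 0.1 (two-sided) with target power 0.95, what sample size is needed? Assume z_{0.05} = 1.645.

n = 11

For a one-sample test: n = ((z_{α/2} + z_β) / d)².
z_{α/2} + z_β = 1.645 + 1.645 = 3.290.
n = (3.290 / 1.00)² = 3.290² = 10.82.
Round up.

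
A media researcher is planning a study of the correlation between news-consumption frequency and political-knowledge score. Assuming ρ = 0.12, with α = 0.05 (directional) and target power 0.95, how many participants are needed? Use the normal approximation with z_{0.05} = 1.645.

n = 748

Fisher's z: C = ½·ln((1+r)/(1−r)) = ½·ln(1.2727) = 0.1206.
n = ((z_{α} + z_β)/C)² + 3.
(1.645 + 1.645) / 0.1206 = 3.290 / 0.1206 = 27.280.
n = 27.280² + 3 = 744.21 + 3 = 747.2.
Round up.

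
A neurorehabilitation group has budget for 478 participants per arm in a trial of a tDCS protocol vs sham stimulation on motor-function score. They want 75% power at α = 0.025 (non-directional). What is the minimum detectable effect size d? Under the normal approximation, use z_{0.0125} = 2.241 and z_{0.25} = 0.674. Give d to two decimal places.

For two independent groups of n = 478 each: d_min = (z_{α/2} + z_β)·√(2/n).
z-sum = 2.241 + 0.674 = 2.915.
d_min = 2.915 × √(2/478) = 2.915 × 0.0647 = 0.189.

d_min ≈ 0.19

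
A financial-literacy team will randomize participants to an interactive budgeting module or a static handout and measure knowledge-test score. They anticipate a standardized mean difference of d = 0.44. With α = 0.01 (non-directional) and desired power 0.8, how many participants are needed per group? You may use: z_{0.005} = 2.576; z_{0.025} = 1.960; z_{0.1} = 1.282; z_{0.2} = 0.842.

For two independent groups with equal n: n = 2·((z_{α/2} + z_β) / d)².
z_{α/2} + z_β = 2.576 + 0.842 = 3.418.
n = 2 × (3.418 / 0.44)² = 2 × 7.768² = 2 × 60.34 = 120.7.
Round up to the next whole participant.

n = 121 per group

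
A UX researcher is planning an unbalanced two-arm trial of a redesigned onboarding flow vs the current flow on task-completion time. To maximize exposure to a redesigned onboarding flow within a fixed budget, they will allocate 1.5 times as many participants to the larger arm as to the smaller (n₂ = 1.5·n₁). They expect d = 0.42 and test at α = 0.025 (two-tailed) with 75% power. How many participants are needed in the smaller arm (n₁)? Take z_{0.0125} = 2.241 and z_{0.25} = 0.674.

With allocation ratio k = n₂/n₁ = 1.5, Var(x̄₁−x̄₂) = σ²(1/n₁ + 1/(k·n₁)) = σ²·(k+1)/(k·n₁).
So n₁ = (1 + 1/k)·((z_{α/2} + z_β)/d)² = 1.667 × (2.915/0.42)².
n₁ = 1.667 × 48.17 = 80.3.
Round up: n₁ = 81, giving n₂ = ⌈1.5 × 81⌉ = ⌈121.5⌉ = 122.

n₁ = 81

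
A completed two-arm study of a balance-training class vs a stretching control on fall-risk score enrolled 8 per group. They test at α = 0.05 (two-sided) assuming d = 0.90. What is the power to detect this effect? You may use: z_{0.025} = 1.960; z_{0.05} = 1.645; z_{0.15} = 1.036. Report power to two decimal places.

For two equal groups, power = Φ(d·√(n/2) − z_{α/2}).
d·√(n/2) = 0.90 × √(8/2) = 0.90 × 2.000 = 1.800.
z_β = 1.800 − 1.960 = -0.160.
Power = Φ(-0.160) = 0.436.

power ≈ 0.44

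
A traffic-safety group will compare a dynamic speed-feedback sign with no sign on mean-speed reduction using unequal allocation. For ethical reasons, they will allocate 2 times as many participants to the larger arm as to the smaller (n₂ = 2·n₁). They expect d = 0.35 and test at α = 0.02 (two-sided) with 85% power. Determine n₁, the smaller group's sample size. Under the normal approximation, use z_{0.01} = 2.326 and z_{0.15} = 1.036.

With allocation ratio k = n₂/n₁ = 2, Var(x̄₁−x̄₂) = σ²(1/n₁ + 1/(k·n₁)) = σ²·(k+1)/(k·n₁).
So n₁ = (1 + 1/k)·((z_{α/2} + z_β)/d)² = 1.500 × (3.362/0.35)².
n₁ = 1.500 × 92.27 = 138.4.
Round up: n₁ = 139, giving n₂ = 2 × 139 = 278.

n₁ = 139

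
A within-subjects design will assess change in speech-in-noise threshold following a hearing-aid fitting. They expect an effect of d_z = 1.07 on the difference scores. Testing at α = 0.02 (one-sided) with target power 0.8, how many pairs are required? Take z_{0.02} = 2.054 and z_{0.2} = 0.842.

n = 8 pairs

For a paired (one-sample on differences) test: n = ((z_{α} + z_β) / d)².
z_{α} + z_β = 2.054 + 0.842 = 2.896.
n = (2.896 / 1.07)² = 2.707² = 7.33.
Round up.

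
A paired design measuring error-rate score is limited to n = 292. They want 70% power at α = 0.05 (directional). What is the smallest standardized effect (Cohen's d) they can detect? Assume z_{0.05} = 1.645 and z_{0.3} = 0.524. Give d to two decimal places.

For a single sample (or paired design) of n = 292: d_min = (z_{α} + z_β)/√n.
z-sum = 1.645 + 0.524 = 2.169.
d_min = 2.169 / √292 = 2.169 / 17.088 = 0.127.

d_min ≈ 0.13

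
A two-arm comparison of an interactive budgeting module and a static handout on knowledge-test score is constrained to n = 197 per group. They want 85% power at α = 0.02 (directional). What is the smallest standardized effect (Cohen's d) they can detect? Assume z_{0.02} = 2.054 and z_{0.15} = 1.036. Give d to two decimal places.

d_min ≈ 0.31

For two independent groups of n = 197 each: d_min = (z_{α} + z_β)·√(2/n).
z-sum = 2.054 + 1.036 = 3.090.
d_min = 3.090 × √(2/197) = 3.090 × 0.1008 = 0.311.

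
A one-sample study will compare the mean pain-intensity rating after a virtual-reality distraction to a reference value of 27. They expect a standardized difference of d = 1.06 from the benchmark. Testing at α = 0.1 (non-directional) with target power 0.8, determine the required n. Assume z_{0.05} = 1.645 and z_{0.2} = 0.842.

For a one-sample test: n = ((z_{α/2} + z_β) / d)².
z_{α/2} + z_β = 1.645 + 0.842 = 2.487.
n = (2.487 / 1.06)² = 2.346² = 5.50.
Round up.

n = 6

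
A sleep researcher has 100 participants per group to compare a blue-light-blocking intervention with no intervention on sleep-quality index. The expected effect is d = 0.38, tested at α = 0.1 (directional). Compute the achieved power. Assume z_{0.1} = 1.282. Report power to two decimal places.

power ≈ 0.92

For two equal groups, power = Φ(d·√(n/2) − z_{α}).
d·√(n/2) = 0.38 × √(100/2) = 0.38 × 7.071 = 2.687.
z_β = 2.687 − 1.282 = 1.405.
Power = Φ(1.405) = 0.920.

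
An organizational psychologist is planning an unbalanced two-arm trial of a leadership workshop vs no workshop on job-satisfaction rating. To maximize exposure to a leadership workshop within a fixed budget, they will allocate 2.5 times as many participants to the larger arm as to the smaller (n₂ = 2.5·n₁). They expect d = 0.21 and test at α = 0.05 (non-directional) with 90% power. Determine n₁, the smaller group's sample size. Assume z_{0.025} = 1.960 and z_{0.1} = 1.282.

n₁ = 334

With allocation ratio k = n₂/n₁ = 2.5, Var(x̄₁−x̄₂) = σ²(1/n₁ + 1/(k·n₁)) = σ²·(k+1)/(k·n₁).
So n₁ = (1 + 1/k)·((z_{α/2} + z_β)/d)² = 1.400 × (3.242/0.21)².
n₁ = 1.400 × 238.33 = 333.7.
Round up: n₁ = 334, giving n₂ = 2.5 × 334 = 835.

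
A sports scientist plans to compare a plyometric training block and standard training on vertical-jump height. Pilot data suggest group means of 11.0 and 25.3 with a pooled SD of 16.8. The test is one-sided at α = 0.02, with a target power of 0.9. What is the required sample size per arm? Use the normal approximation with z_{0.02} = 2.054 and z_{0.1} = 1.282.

Cohen's d = |M₁ − M₂| / SD_pooled = |11.0 − 25.3| / 16.8 = 14.3 / 16.8 = 0.851.
For two independent groups with equal n: n = 2·((z_{α} + z_β) / d)².
z_{α} + z_β = 2.054 + 1.282 = 3.336.
n = 2 × (3.336 / 0.851)² = 2 × 3.920² = 2 × 15.37 = 30.7.
Round up to the next whole participant.

n = 31 per group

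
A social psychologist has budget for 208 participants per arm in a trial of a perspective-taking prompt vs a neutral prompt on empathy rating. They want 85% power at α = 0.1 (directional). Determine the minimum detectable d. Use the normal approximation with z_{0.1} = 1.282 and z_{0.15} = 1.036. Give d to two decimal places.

For two independent groups of n = 208 each: d_min = (z_{α} + z_β)·√(2/n).
z-sum = 1.282 + 1.036 = 2.318.
d_min = 2.318 × √(2/208) = 2.318 × 0.0981 = 0.227.

d_min ≈ 0.23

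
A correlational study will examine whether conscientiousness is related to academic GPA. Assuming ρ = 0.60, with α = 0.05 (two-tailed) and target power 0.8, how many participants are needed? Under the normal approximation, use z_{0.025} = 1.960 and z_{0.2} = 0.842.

Fisher's z: C = ½·ln((1+r)/(1−r)) = ½·ln(4.0000) = 0.6931.
n = ((z_{α/2} + z_β)/C)² + 3.
(1.960 + 0.842) / 0.6931 = 2.802 / 0.6931 = 4.043.
n = 4.043² + 3 = 16.34 + 3 = 19.3.
Round up.

n = 20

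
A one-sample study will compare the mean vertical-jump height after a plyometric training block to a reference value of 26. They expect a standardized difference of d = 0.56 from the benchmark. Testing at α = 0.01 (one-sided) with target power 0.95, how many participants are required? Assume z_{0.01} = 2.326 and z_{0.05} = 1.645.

n = 51

For a one-sample test: n = ((z_{α} + z_β) / d)².
z_{α} + z_β = 2.326 + 1.645 = 3.971.
n = (3.971 / 0.56)² = 7.091² = 50.28.
Round up.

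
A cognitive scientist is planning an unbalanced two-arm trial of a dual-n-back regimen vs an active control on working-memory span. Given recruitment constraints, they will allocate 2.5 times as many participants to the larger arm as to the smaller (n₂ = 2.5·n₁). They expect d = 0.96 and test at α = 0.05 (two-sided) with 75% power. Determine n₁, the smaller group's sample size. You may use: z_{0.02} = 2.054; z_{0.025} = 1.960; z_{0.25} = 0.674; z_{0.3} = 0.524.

n₁ = 11

With allocation ratio k = n₂/n₁ = 2.5, Var(x̄₁−x̄₂) = σ²(1/n₁ + 1/(k·n₁)) = σ²·(k+1)/(k·n₁).
So n₁ = (1 + 1/k)·((z_{α/2} + z_β)/d)² = 1.400 × (2.634/0.96)².
n₁ = 1.400 × 7.53 = 10.5.
Round up: n₁ = 11, giving n₂ = ⌈2.5 × 11⌉ = ⌈27.5⌉ = 28.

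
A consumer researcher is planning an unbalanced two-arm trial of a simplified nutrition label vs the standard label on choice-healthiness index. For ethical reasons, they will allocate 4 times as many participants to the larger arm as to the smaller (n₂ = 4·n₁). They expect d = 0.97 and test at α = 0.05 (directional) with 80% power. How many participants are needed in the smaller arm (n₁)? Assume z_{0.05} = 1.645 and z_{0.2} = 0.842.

n₁ = 9

With allocation ratio k = n₂/n₁ = 4, Var(x̄₁−x̄₂) = σ²(1/n₁ + 1/(k·n₁)) = σ²·(k+1)/(k·n₁).
So n₁ = (1 + 1/k)·((z_{α} + z_β)/d)² = 1.250 × (2.487/0.97)².
n₁ = 1.250 × 6.57 = 8.2.
Round up: n₁ = 9, giving n₂ = 4 × 9 = 36.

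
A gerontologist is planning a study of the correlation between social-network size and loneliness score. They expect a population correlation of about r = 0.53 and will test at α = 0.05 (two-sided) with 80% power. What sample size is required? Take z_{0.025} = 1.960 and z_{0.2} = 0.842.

n = 26

Fisher's z: C = ½·ln((1+r)/(1−r)) = ½·ln(3.2553) = 0.5901.
n = ((z_{α/2} + z_β)/C)² + 3.
(1.960 + 0.842) / 0.5901 = 2.802 / 0.5901 = 4.748.
n = 4.748² + 3 = 22.55 + 3 = 25.5.
Round up.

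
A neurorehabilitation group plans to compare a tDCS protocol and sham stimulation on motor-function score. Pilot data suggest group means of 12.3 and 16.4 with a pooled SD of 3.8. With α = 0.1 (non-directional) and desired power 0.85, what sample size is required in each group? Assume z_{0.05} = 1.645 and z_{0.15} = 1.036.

Cohen's d = |M₁ − M₂| / SD_pooled = |12.3 − 16.4| / 3.8 = 4.1 / 3.8 = 1.079.
For two independent groups with equal n: n = 2·((z_{α/2} + z_β) / d)².
z_{α/2} + z_β = 1.645 + 1.036 = 2.681.
n = 2 × (2.681 / 1.079)² = 2 × 2.485² = 2 × 6.17 = 12.3.
Round up to the next whole participant.

n = 13 per group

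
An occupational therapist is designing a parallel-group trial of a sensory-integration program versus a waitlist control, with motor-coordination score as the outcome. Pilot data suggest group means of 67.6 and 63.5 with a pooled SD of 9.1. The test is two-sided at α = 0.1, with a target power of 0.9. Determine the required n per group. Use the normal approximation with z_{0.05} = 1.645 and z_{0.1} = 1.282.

n = 85 per group

Cohen's d = |M₁ − M₂| / SD_pooled = |67.6 − 63.5| / 9.1 = 4.1 / 9.1 = 0.451.
For two independent groups with equal n: n = 2·((z_{α/2} + z_β) / d)².
z_{α/2} + z_β = 1.645 + 1.282 = 2.927.
n = 2 × (2.927 / 0.451)² = 2 × 6.490² = 2 × 42.12 = 84.2.
Round up to the next whole participant.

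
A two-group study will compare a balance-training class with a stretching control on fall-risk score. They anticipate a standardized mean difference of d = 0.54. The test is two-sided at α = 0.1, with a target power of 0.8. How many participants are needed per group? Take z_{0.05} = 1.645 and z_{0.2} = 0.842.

n = 43 per group

For two independent groups with equal n: n = 2·((z_{α/2} + z_β) / d)².
z_{α/2} + z_β = 1.645 + 0.842 = 2.487.
n = 2 × (2.487 / 0.54)² = 2 × 4.606² = 2 × 21.21 = 42.4.
Round up to the next whole participant.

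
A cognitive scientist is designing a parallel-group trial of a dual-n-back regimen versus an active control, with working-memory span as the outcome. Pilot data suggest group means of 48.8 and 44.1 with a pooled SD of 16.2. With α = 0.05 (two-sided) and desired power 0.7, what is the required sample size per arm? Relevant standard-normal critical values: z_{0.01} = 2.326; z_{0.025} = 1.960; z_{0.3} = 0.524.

Cohen's d = |M₁ − M₂| / SD_pooled = |48.8 − 44.1| / 16.2 = 4.7 / 16.2 = 0.290.
For two independent groups with equal n: n = 2·((z_{α/2} + z_β) / d)².
z_{α/2} + z_β = 1.960 + 0.524 = 2.484.
n = 2 × (2.484 / 0.290)² = 2 × 8.566² = 2 × 73.37 = 146.7.
Round up to the next whole participant.

n = 147 per group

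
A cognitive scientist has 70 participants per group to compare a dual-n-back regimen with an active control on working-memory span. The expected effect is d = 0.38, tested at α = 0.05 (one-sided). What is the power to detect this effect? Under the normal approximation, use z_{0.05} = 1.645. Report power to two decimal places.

For two equal groups, power = Φ(d·√(n/2) − z_{α}).
d·√(n/2) = 0.38 × √(70/2) = 0.38 × 5.916 = 2.248.
z_β = 2.248 − 1.645 = 0.603.
Power = Φ(0.603) = 0.727.

power ≈ 0.73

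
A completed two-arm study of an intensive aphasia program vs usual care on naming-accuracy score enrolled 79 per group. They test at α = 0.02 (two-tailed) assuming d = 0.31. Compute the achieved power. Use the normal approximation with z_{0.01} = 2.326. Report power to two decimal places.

power ≈ 0.35

For two equal groups, power = Φ(d·√(n/2) − z_{α/2}).
d·√(n/2) = 0.31 × √(79/2) = 0.31 × 6.285 = 1.948.
z_β = 1.948 − 2.326 = -0.378.
Power = Φ(-0.378) = 0.353.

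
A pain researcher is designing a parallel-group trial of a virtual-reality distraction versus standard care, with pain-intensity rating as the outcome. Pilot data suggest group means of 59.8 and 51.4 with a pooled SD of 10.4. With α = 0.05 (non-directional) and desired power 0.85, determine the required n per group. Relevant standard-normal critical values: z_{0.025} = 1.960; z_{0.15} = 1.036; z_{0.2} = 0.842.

n = 28 per group

Cohen's d = |M₁ − M₂| / SD_pooled = |59.8 − 51.4| / 10.4 = 8.4 / 10.4 = 0.808.
For two independent groups with equal n: n = 2·((z_{α/2} + z_β) / d)².
z_{α/2} + z_β = 1.960 + 1.036 = 2.996.
n = 2 × (2.996 / 0.808)² = 2 × 3.708² = 2 × 13.75 = 27.5.
Round up to the next whole participant.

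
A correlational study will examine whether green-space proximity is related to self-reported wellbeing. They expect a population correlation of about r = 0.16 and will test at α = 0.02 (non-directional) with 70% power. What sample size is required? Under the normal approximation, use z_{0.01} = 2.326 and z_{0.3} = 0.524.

n = 315

Fisher's z: C = ½·ln((1+r)/(1−r)) = ½·ln(1.3810) = 0.1614.
n = ((z_{α/2} + z_β)/C)² + 3.
(2.326 + 0.524) / 0.1614 = 2.850 / 0.1614 = 17.658.
n = 17.658² + 3 = 311.80 + 3 = 314.8.
Round up.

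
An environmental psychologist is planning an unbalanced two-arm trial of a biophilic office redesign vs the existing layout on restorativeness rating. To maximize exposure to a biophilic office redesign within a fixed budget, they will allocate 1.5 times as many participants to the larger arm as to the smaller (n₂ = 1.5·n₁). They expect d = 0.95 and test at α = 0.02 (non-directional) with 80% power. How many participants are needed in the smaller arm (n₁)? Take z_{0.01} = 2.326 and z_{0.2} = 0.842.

With allocation ratio k = n₂/n₁ = 1.5, Var(x̄₁−x̄₂) = σ²(1/n₁ + 1/(k·n₁)) = σ²·(k+1)/(k·n₁).
So n₁ = (1 + 1/k)·((z_{α/2} + z_β)/d)² = 1.667 × (3.168/0.95)².
n₁ = 1.667 × 11.12 = 18.5.
Round up: n₁ = 19, giving n₂ = ⌈1.5 × 19⌉ = ⌈28.5⌉ = 29.

n₁ = 19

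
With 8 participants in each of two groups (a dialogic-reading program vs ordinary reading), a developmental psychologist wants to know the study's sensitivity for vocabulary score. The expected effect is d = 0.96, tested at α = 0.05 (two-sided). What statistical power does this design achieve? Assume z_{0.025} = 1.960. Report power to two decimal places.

power ≈ 0.48

For two equal groups, power = Φ(d·√(n/2) − z_{α/2}).
d·√(n/2) = 0.96 × √(8/2) = 0.96 × 2.000 = 1.920.
z_β = 1.920 − 1.960 = -0.040.
Power = Φ(-0.040) = 0.484.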